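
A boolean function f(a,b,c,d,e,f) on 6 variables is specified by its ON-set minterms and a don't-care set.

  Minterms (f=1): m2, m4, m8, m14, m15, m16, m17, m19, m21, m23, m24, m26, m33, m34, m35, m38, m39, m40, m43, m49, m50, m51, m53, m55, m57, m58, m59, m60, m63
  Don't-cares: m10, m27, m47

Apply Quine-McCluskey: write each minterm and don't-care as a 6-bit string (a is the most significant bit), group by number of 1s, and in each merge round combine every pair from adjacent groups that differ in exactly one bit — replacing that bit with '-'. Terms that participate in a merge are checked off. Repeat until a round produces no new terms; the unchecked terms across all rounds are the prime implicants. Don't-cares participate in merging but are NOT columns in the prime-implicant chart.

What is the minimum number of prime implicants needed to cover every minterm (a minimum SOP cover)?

13

size-2^0 implicants → 000010(✓)  000100  001000(✓)  001010(✓)  001110(✓)  001111(✓)  010000(✓)  010001(✓)  010011(✓)  010101(✓)  010111(✓)  011000(✓)  011010(✓)  011011(✓)  100001(✓)  100010(✓)  100011(✓)  100110(✓)  100111(✓)  101000(✓)  101011(✓)  101111(✓)  110001(✓)  110010(✓)  110011(✓)  110101(✓)  110111(✓)  111001(✓)  111010(✓)  111011(✓)  111100  111111(✓)
size-2^1 implicants → -00010  -01000  -01111  -10001(✓)  -10011(✓)  -10101(✓)  -10111(✓)  -11010(✓)  -11011(✓)  0-1000(✓)  0-1010(✓)  00-010  001-10  0010-0(✓)  00111-  01-000  01-011(✓)  010-01(✓)  010-11(✓)  0100-1(✓)  01000-  0101-1(✓)  0110-0(✓)  01101-(✓)  1-0001(✓)  1-0010(✓)  1-0011(✓)  1-0111(✓)  1-1011(✓)  1-1111(✓)  10-011(✓)  10-111(✓)  100-10(✓)  100-11(✓)  1000-1(✓)  10001-(✓)  10011-(✓)  101-11(✓)  11-001(✓)  11-010(✓)  11-011(✓)  11-111(✓)  110-01(✓)  110-11(✓)  1100-1(✓)  11001-(✓)  1101-1(✓)  111-11(✓)  1110-1(✓)  11101-(✓)
size-2^2 implicants → -1-011  -10-01(✓)  -10-11(✓)  -100-1(✓)  -101-1(✓)  -1101-  0-10-0  010--1(✓)  1--011(✓)  1--111(✓)  1-0-11(✓)  1-00-1  1-001-  1-1-11(✓)  10--11(✓)  100-1-  11--11(✓)  11-0-1  11-01-  110--1(✓)
size-2^3 implicants → -10--1  1---11
Unchecked terms (primes): -00010, -01000, -01111, -1-011, -10--1, -1101-, 0-10-0, 00-010, 000100, 001-10, 00111-, 01-000, 01000-, 1---11, 1-00-1, 1-001-, 100-1-, 11-0-1, 11-01-, 111100
Minterm coverage:
  m2 ⊆ -00010,00-010
  m4 ⊆ 000100 [E]
  m8 ⊆ -01000,0-10-0
  m14 ⊆ 001-10,00111-
  m15 ⊆ -01111,00111-
  m16 ⊆ 01-000,01000-
  m17 ⊆ -10--1,01000-
  m19 ⊆ -1-011,-10--1
  m21 ⊆ -10--1 [E]
  m23 ⊆ -10--1 [E]
  m24 ⊆ 0-10-0,01-000
  m26 ⊆ -1101-,0-10-0
  m33 ⊆ 1-00-1 [E]
  m34 ⊆ -00010,1-001-,100-1-
  m35 ⊆ 1---11,1-00-1,1-001-,100-1-
  m38 ⊆ 100-1- [E]
  m39 ⊆ 1---11,100-1-
  m40 ⊆ -01000 [E]
  m43 ⊆ 1---11 [E]
  m49 ⊆ -10--1,1-00-1,11-0-1
  m50 ⊆ 1-001-,11-01-
  m51 ⊆ -1-011,-10--1,1---11,1-00-1,1-001-,11-0-1,11-01-
  m53 ⊆ -10--1 [E]
  m55 ⊆ -10--1,1---11
  m57 ⊆ 11-0-1 [E]
  m58 ⊆ -1101-,11-01-
  m59 ⊆ -1-011,-1101-,1---11,11-0-1,11-01-
  m60 ⊆ 111100 [E]
  m63 ⊆ 1---11 [E]
E = {-01000, -10--1, 000100, 1---11, 1-00-1, 100-1-, 11-0-1, 111100}
Petrick residual → -00010, -1101-, 00111-, 01-000, 1-001-
Cover = b'c'd'ef' + b'cd'e'f' + bc'f + bcd'e + a'b'c'de'f' + a'b'cde + a'bd'e'f' + aef + ac'd'f + ac'd'e + ab'c'e + abd'f + abcde'f'  |cover|=13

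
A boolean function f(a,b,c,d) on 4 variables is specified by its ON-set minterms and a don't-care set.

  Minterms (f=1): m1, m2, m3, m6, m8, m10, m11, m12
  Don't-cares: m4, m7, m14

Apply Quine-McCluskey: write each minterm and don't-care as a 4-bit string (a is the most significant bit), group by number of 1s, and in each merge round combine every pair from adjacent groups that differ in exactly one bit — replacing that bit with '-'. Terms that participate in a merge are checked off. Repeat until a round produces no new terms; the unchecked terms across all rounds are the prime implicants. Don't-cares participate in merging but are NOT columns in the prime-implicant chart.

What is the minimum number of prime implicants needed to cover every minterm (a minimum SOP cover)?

4

size-2^0 implicants → 0001(✓)  0010(✓)  0011(✓)  0100(✓)  0110(✓)  0111(✓)  1000(✓)  1010(✓)  1011(✓)  1100(✓)  1110(✓)
size-2^1 implicants → -010(✓)  -011(✓)  -100(✓)  -110(✓)  0-10(✓)  0-11(✓)  00-1  001-(✓)  01-0(✓)  011-(✓)  1-00(✓)  1-10(✓)  10-0(✓)  101-(✓)  11-0(✓)
size-2^2 implicants → --10  -01-  -1-0  0-1-  1--0
Unchecked terms (primes): --10, -01-, -1-0, 0-1-, 00-1, 1--0
Minterm coverage:
  m1 ⊆ 00-1 [E]
  m2 ⊆ --10,-01-,0-1-
  m3 ⊆ -01-,0-1-,00-1
  m6 ⊆ --10,-1-0,0-1-
  m8 ⊆ 1--0 [E]
  m10 ⊆ --10,-01-,1--0
  m11 ⊆ -01- [E]
  m12 ⊆ -1-0,1--0
E = {-01-, 00-1, 1--0}
Petrick residual → --10
Cover = cd' + b'c + a'b'd + ad'  |cover|=4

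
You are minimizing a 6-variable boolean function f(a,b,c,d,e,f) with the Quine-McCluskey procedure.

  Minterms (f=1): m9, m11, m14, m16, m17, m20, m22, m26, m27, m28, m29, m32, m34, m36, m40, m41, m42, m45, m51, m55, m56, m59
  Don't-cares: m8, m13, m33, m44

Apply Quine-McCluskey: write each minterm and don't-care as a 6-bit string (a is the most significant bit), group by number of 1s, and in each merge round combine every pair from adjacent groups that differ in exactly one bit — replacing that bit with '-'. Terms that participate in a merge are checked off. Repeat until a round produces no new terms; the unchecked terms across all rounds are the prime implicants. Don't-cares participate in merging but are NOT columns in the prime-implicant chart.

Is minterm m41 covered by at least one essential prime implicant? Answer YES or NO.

NO

[col 0] 001000*, 001001*, 001011*, 001101*, 001110, 010000*, 010001*, 010100*, 010110*, 011010*, 011011*, 011100*, 011101*, 100000*, 100001*, 100010*, 100100*, 101000*, 101001*, 101010*, 101100*, 101101*, 110011*, 110111*, 111000*, 111011*
[col 1] -01000*, -01001*, -01101*, -11011, 0-1011, 0-1101, 001-01*, 0010-1, 00100-*, 01-100, 010-00, 01000-, 0101-0, 01101-, 01110-, 1-1000, 10-000*, 10-001*, 10-010*, 10-100*, 100-00*, 1000-0*, 10000-*, 101-00*, 101-01*, 1010-0*, 10100-*, 10110-*, 11-011, 110-11
[col 2] -01-01, -0100-, 10--00, 10-0-0, 10-00-, 101-0-
Prime implicants: -01-01, -0100-, -11011, 0-1011, 0-1101, 0010-1, 001110, 01-100, 010-00, 01000-, 0101-0, 01101-, 01110-, 1-1000, 10--00, 10-0-0, 10-00-, 101-0-, 11-011, 110-11
PI chart (minterm → PIs covering it):
  9 | -01-01,-0100-,0010-1
  11 | 0-1011,0010-1
  14 | 001110  (sole → essential)
  16 | 010-00,01000-
  17 | 01000-  (sole → essential)
  20 | 01-100,010-00,0101-0
  22 | 0101-0  (sole → essential)
  26 | 01101-  (sole → essential)
  27 | -11011,0-1011,01101-
  28 | 01-100,01110-
  29 | 0-1101,01110-
  32 | 10--00,10-0-0,10-00-
  34 | 10-0-0  (sole → essential)
  36 | 10--00  (sole → essential)
  40 | -0100-,1-1000,10--00,10-0-0,10-00-,101-0-
  41 | -01-01,-0100-,10-00-,101-0-
  42 | 10-0-0  (sole → essential)
  45 | -01-01,101-0-
  51 | 11-011,110-11
  55 | 110-11  (sole → essential)
  56 | 1-1000  (sole → essential)
  59 | -11011,11-011
Essential prime implicants: 001110, 01000-, 0101-0, 01101-, 1-1000, 10--00, 10-0-0, 110-11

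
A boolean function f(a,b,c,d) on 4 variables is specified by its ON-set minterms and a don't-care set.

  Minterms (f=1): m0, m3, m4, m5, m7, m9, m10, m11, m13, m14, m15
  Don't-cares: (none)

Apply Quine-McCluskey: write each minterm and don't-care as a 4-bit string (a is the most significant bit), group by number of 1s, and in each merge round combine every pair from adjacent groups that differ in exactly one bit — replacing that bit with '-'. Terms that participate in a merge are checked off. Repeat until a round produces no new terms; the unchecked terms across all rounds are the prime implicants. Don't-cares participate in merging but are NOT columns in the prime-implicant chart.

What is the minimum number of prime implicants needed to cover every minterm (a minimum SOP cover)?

5

Round 0: 0000✓ 0011✓ 0100✓ 0101✓ 0111✓ 1001✓ 1010✓ 1011✓ 1101✓ 1110✓ 1111✓
Round 1: -011✓ -101✓ -111✓ 0-00 0-11✓ 01-1✓ 010- 1-01✓ 1-10✓ 1-11✓ 10-1✓ 101-✓ 11-1✓ 111-✓
Round 2: --11 -1-1 1--1 1-1-
PIs = {--11, -1-1, 0-00, 010-, 1--1, 1-1-}
Coverage chart:
  m0: 0-00 ←essential
  m3: --11 ←essential
  m4: 0-00,010-
  m5: -1-1,010-
  m7: --11,-1-1
  m9: 1--1 ←essential
  m10: 1-1- ←essential
  m11: --11,1--1,1-1-
  m13: -1-1,1--1
  m14: 1-1- ←essential
  m15: --11,-1-1,1--1,1-1-
Essential: --11, 0-00, 1--1, 1-1-
Petrick residual → -1-1
Min cover (5 terms): cd + bd + a'c'd' + ad + ac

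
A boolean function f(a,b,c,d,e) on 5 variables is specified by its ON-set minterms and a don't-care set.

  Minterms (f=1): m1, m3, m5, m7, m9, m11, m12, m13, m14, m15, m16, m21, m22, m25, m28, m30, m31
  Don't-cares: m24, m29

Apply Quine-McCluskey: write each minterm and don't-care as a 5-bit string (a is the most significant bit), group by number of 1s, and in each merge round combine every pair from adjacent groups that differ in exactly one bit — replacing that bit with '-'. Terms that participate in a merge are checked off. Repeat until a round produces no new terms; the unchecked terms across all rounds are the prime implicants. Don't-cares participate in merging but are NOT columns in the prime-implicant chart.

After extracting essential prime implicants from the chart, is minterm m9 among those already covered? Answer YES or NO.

YES

[col 0] 00001*, 00011*, 00101*, 00111*, 01001*, 01011*, 01100*, 01101*, 01110*, 01111*, 10000*, 10101*, 10110*, 11000*, 11001*, 11100*, 11101*, 11110*, 11111*
[col 1] -0101*, -1001*, -1100*, -1101*, -1110*, -1111*, 0-001*, 0-011*, 0-101*, 0-111*, 00-01*, 00-11*, 000-1*, 001-1*, 01-01*, 01-11*, 010-1*, 011-0*, 011-1*, 0110-*, 0111-*, 1-000, 1-101*, 1-110, 11-00*, 11-01*, 1100-*, 111-0*, 111-1*, 1110-*, 1111-*
[col 2] --101, -1-01, -11-0*, -11-1*, -110-*, -111-*, 0--01*, 0--11*, 0-0-1*, 0-1-1*, 00--1*, 01--1*, 011--*, 11-0-, 111--*
[col 3] -11--, 0---1
Prime implicants: --101, -1-01, -11--, 0---1, 1-000, 1-110, 11-0-
PI chart (minterm → PIs covering it):
  1 | 0---1  (sole → essential)
  3 | 0---1  (sole → essential)
  5 | --101,0---1
  7 | 0---1  (sole → essential)
  9 | -1-01,0---1
  11 | 0---1  (sole → essential)
  12 | -11--  (sole → essential)
  13 | --101,-1-01,-11--,0---1
  14 | -11--  (sole → essential)
  15 | -11--,0---1
  16 | 1-000  (sole → essential)
  21 | --101  (sole → essential)
  22 | 1-110  (sole → essential)
  25 | -1-01,11-0-
  28 | -11--,11-0-
  30 | -11--,1-110
  31 | -11--  (sole → essential)
Essential prime implicants: --101, -11--, 0---1, 1-000, 1-110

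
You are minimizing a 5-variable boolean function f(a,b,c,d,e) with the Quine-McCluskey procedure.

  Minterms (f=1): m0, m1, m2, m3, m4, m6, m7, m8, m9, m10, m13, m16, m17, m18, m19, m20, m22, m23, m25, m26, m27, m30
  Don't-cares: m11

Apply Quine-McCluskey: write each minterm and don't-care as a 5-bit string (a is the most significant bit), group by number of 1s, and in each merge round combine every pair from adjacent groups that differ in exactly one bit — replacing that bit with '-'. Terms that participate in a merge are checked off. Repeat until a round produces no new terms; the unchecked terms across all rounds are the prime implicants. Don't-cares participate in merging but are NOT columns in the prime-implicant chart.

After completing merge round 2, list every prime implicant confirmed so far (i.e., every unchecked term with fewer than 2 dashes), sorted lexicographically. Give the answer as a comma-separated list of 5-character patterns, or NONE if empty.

size-2^0 implicants → 00000(✓)  00001(✓)  00010(✓)  00011(✓)  00100(✓)  00110(✓)  00111(✓)  01000(✓)  01001(✓)  01010(✓)  01011(✓)  01101(✓)  10000(✓)  10001(✓)  10010(✓)  10011(✓)  10100(✓)  10110(✓)  10111(✓)  11001(✓)  11010(✓)  11011(✓)  11110(✓)
size-2^1 implicants → -0000(✓)  -0001(✓)  -0010(✓)  -0011(✓)  -0100(✓)  -0110(✓)  -0111(✓)  -1001(✓)  -1010(✓)  -1011(✓)  0-000(✓)  0-001(✓)  0-010(✓)  0-011(✓)  00-00(✓)  00-10(✓)  00-11(✓)  000-0(✓)  000-1(✓)  0000-(✓)  0001-(✓)  001-0(✓)  0011-(✓)  01-01  010-0(✓)  010-1(✓)  0100-(✓)  0101-(✓)  1-001(✓)  1-010(✓)  1-011(✓)  1-110(✓)  10-00(✓)  10-10(✓)  10-11(✓)  100-0(✓)  100-1(✓)  1000-(✓)  1001-(✓)  101-0(✓)  1011-(✓)  11-10(✓)  110-1(✓)  1101-(✓)
size-2^2 implicants → --001(✓)  --010(✓)  --011(✓)  -0-00(✓)  -0-10(✓)  -0-11(✓)  -00-0(✓)  -00-1(✓)  -000-(✓)  -001-(✓)  -01-0(✓)  -011-(✓)  -10-1(✓)  -101-(✓)  0-0-0(✓)  0-0-1(✓)  0-00-(✓)  0-01-(✓)  00--0(✓)  00-1-(✓)  000--(✓)  010--(✓)  1--10  1-0-1(✓)  1-01-(✓)  10--0(✓)  10-1-(✓)  100--(✓)
size-2^3 implicants → --0-1  --01-  -0--0  -0-1-  -00--  0-0--
Unchecked terms (primes): --0-1, --01-, -0--0, -0-1-, -00--, 0-0--, 01-01, 1--10

01-01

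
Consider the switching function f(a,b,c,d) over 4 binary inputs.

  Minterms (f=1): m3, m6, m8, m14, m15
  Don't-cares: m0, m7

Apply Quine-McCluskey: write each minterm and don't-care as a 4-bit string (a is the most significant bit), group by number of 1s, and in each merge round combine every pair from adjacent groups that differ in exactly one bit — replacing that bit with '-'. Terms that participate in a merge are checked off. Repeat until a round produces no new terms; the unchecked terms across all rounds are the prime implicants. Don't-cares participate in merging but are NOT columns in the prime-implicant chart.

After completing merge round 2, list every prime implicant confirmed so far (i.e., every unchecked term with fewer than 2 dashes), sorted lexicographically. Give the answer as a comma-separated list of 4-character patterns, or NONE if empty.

-000, 0-11

[col 0] 0000*, 0011*, 0110*, 0111*, 1000*, 1110*, 1111*
[col 1] -000, -110*, -111*, 0-11, 011-*, 111-*
[col 2] -11-
Prime implicants: -000, -11-, 0-11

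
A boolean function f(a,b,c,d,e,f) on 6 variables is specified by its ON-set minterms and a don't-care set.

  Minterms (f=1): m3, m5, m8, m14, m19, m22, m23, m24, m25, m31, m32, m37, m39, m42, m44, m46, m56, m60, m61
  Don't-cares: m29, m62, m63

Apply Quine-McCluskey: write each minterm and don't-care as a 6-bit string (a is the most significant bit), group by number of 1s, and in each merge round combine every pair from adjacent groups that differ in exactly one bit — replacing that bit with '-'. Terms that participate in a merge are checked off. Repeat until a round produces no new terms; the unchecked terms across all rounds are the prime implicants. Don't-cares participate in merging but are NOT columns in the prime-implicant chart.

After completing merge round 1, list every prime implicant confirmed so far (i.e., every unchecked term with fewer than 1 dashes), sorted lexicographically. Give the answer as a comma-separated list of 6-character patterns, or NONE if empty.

Round 0: 000011✓ 000101✓ 001000✓ 001110✓ 010011✓ 010110✓ 010111✓ 011000✓ 011001✓ 011101✓ 011111✓ 100000 100101✓ 100111✓ 101010✓ 101100✓ 101110✓ 111000✓ 111100✓ 111101✓ 111110✓ 111111✓
Round 1: -00101 -01110 -11000 -11101✓ -11111✓ 0-0011 0-1000 01-111 010-11 01011- 011-01 01100- 0111-1✓ 1-1100✓ 1-1110✓ 1001-1 101-10 1011-0✓ 111-00 1111-0✓ 1111-1✓ 11110-✓ 11111-✓
Round 2: -111-1 1-11-0 1111--
PIs = {-00101, -01110, -11000, -111-1, 0-0011, 0-1000, 01-111, 010-11, 01011-, 011-01, 01100-, 1-11-0, 100000, 1001-1, 101-10, 111-00, 1111--}

100000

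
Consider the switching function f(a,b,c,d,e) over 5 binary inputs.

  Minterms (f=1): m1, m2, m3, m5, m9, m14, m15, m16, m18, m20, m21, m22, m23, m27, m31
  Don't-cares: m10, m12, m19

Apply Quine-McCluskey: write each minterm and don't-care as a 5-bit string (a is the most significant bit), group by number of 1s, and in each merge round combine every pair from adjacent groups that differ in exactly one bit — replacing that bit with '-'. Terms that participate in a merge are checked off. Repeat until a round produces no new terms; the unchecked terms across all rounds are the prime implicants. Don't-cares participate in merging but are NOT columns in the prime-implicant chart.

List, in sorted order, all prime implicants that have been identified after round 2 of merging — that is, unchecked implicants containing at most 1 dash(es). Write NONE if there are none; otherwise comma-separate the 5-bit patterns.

-0101, -1111, 0-001, 0-010, 00-01, 000-1, 01-10, 011-0, 0111-

Round 0: 00001✓ 00010✓ 00011✓ 00101✓ 01001✓ 01010✓ 01100✓ 01110✓ 01111✓ 10000✓ 10010✓ 10011✓ 10100✓ 10101✓ 10110✓ 10111✓ 11011✓ 11111✓
Round 1: -0010✓ -0011✓ -0101 -1111 0-001 0-010 00-01 000-1 0001-✓ 01-10 011-0 0111- 1-011✓ 1-111✓ 10-00✓ 10-10✓ 10-11✓ 100-0✓ 1001-✓ 101-0✓ 101-1✓ 1010-✓ 1011-✓ 11-11✓
Round 2: -001- 1--11 10--0 10-1- 101--
PIs = {-001-, -0101, -1111, 0-001, 0-010, 00-01, 000-1, 01-10, 011-0, 0111-, 1--11, 10--0, 10-1-, 101--}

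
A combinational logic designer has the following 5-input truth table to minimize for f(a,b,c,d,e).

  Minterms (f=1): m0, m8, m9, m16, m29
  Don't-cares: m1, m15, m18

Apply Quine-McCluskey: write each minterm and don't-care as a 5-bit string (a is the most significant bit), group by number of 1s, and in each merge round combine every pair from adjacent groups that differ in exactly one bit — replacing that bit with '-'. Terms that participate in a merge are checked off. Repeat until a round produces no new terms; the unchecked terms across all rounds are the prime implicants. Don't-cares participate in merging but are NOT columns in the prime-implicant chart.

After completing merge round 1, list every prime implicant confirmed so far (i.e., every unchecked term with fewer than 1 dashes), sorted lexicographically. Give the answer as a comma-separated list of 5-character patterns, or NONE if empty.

[col 0] 00000*, 00001*, 01000*, 01001*, 01111, 10000*, 10010*, 11101
[col 1] -0000, 0-000*, 0-001*, 0000-*, 0100-*, 100-0
[col 2] 0-00-
Prime implicants: -0000, 0-00-, 01111, 100-0, 11101

01111, 11101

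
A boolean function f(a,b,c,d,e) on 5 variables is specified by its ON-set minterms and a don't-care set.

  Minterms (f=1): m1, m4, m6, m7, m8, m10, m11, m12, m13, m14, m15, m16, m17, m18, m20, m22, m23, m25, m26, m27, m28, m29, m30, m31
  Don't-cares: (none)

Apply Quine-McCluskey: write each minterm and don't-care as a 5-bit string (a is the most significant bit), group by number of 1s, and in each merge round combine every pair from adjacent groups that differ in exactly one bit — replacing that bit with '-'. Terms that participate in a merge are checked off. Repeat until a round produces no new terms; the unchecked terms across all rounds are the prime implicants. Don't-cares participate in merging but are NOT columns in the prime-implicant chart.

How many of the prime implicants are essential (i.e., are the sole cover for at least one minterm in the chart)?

size-2^0 implicants → 00001(✓)  00100(✓)  00110(✓)  00111(✓)  01000(✓)  01010(✓)  01011(✓)  01100(✓)  01101(✓)  01110(✓)  01111(✓)  10000(✓)  10001(✓)  10010(✓)  10100(✓)  10110(✓)  10111(✓)  11001(✓)  11010(✓)  11011(✓)  11100(✓)  11101(✓)  11110(✓)  11111(✓)
size-2^1 implicants → -0001  -0100(✓)  -0110(✓)  -0111(✓)  -1010(✓)  -1011(✓)  -1100(✓)  -1101(✓)  -1110(✓)  -1111(✓)  0-100(✓)  0-110(✓)  0-111(✓)  001-0(✓)  0011-(✓)  01-00(✓)  01-10(✓)  01-11(✓)  010-0(✓)  0101-(✓)  011-0(✓)  011-1(✓)  0110-(✓)  0111-(✓)  1-001  1-010(✓)  1-100(✓)  1-110(✓)  1-111(✓)  10-00(✓)  10-10(✓)  100-0(✓)  1000-  101-0(✓)  1011-(✓)  11-01(✓)  11-10(✓)  11-11(✓)  110-1(✓)  1101-(✓)  111-0(✓)  111-1(✓)  1110-(✓)  1111-(✓)
size-2^2 implicants → --100(✓)  --110(✓)  --111(✓)  -01-0(✓)  -011-(✓)  -1-10(✓)  -1-11(✓)  -101-(✓)  -11-0(✓)  -11-1(✓)  -110-(✓)  -111-(✓)  0-1-0(✓)  0-11-(✓)  01--0  01-1-(✓)  011--(✓)  1--10  1-1-0(✓)  1-11-(✓)  10--0  11--1  11-1-(✓)  111--(✓)
size-2^3 implicants → --1-0  --11-  -1-1-  -11--
Unchecked terms (primes): --1-0, --11-, -0001, -1-1-, -11--, 01--0, 1--10, 1-001, 10--0, 1000-, 11--1
Minterm coverage:
  m1 ⊆ -0001 [E]
  m4 ⊆ --1-0 [E]
  m6 ⊆ --1-0,--11-
  m7 ⊆ --11- [E]
  m8 ⊆ 01--0 [E]
  m10 ⊆ -1-1-,01--0
  m11 ⊆ -1-1- [E]
  m12 ⊆ --1-0,-11--,01--0
  m13 ⊆ -11-- [E]
  m14 ⊆ --1-0,--11-,-1-1-,-11--,01--0
  m15 ⊆ --11-,-1-1-,-11--
  m16 ⊆ 10--0,1000-
  m17 ⊆ -0001,1-001,1000-
  m18 ⊆ 1--10,10--0
  m20 ⊆ --1-0,10--0
  m22 ⊆ --1-0,--11-,1--10,10--0
  m23 ⊆ --11- [E]
  m25 ⊆ 1-001,11--1
  m26 ⊆ -1-1-,1--10
  m27 ⊆ -1-1-,11--1
  m28 ⊆ --1-0,-11--
  m29 ⊆ -11--,11--1
  m30 ⊆ --1-0,--11-,-1-1-,-11--,1--10
  m31 ⊆ --11-,-1-1-,-11--,11--1
E = {--1-0, --11-, -0001, -1-1-, -11--, 01--0}

6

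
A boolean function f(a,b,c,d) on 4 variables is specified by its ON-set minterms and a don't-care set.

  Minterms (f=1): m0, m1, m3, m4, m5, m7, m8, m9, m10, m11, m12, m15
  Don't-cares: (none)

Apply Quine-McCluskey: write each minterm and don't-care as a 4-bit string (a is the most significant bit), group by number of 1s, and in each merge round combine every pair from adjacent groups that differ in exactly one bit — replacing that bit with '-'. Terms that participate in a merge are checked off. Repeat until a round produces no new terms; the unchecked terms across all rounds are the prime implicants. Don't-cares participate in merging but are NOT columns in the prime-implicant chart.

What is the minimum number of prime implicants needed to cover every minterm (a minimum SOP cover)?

size-2^0 implicants → 0000(✓)  0001(✓)  0011(✓)  0100(✓)  0101(✓)  0111(✓)  1000(✓)  1001(✓)  1010(✓)  1011(✓)  1100(✓)  1111(✓)
size-2^1 implicants → -000(✓)  -001(✓)  -011(✓)  -100(✓)  -111(✓)  0-00(✓)  0-01(✓)  0-11(✓)  00-1(✓)  000-(✓)  01-1(✓)  010-(✓)  1-00(✓)  1-11(✓)  10-0(✓)  10-1(✓)  100-(✓)  101-(✓)
size-2^2 implicants → --00  --11  -0-1  -00-  0--1  0-0-  10--
Unchecked terms (primes): --00, --11, -0-1, -00-, 0--1, 0-0-, 10--
Minterm coverage:
  m0 ⊆ --00,-00-,0-0-
  m1 ⊆ -0-1,-00-,0--1,0-0-
  m3 ⊆ --11,-0-1,0--1
  m4 ⊆ --00,0-0-
  m5 ⊆ 0--1,0-0-
  m7 ⊆ --11,0--1
  m8 ⊆ --00,-00-,10--
  m9 ⊆ -0-1,-00-,10--
  m10 ⊆ 10-- [E]
  m11 ⊆ --11,-0-1,10--
  m12 ⊆ --00 [E]
  m15 ⊆ --11 [E]
E = {--00, --11, 10--}
Petrick residual → 0--1
Cover = c'd' + cd + a'd + ab'  |cover|=4

4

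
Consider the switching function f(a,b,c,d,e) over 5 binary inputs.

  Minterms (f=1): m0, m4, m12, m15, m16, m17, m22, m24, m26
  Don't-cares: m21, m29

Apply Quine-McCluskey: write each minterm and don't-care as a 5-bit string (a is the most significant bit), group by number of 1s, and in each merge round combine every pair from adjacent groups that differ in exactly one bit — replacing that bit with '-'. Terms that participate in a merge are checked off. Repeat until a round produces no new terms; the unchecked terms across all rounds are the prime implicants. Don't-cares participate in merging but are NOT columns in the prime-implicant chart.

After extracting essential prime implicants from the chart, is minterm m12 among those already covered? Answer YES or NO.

Round 0: 00000✓ 00100✓ 01100✓ 01111 10000✓ 10001✓ 10101✓ 10110 11000✓ 11010✓ 11101✓
Round 1: -0000 0-100 00-00 1-000 1-101 10-01 1000- 110-0
PIs = {-0000, 0-100, 00-00, 01111, 1-000, 1-101, 10-01, 1000-, 10110, 110-0}
Coverage chart:
  m0: -0000,00-00
  m4: 0-100,00-00
  m12: 0-100 ←essential
  m15: 01111 ←essential
  m16: -0000,1-000,1000-
  m17: 10-01,1000-
  m22: 10110 ←essential
  m24: 1-000,110-0
  m26: 110-0 ←essential
Essential: 0-100, 01111, 10110, 110-0

YES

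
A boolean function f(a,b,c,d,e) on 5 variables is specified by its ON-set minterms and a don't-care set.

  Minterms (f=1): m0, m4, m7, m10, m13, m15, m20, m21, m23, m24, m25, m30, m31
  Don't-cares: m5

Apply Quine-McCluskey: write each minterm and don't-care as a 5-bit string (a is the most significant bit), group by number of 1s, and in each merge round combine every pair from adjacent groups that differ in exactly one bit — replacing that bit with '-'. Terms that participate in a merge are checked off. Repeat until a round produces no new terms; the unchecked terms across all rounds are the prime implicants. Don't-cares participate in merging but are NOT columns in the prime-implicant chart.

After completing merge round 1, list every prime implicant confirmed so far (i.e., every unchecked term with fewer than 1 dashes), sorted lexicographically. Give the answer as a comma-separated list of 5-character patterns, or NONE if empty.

[col 0] 00000*, 00100*, 00101*, 00111*, 01010, 01101*, 01111*, 10100*, 10101*, 10111*, 11000*, 11001*, 11110*, 11111*
[col 1] -0100*, -0101*, -0111*, -1111*, 0-101*, 0-111*, 00-00, 001-1*, 0010-*, 011-1*, 1-111*, 101-1*, 1010-*, 1100-, 1111-
[col 2] --111, -01-1, -010-, 0-1-1
Prime implicants: --111, -01-1, -010-, 0-1-1, 00-00, 01010, 1100-, 1111-

01010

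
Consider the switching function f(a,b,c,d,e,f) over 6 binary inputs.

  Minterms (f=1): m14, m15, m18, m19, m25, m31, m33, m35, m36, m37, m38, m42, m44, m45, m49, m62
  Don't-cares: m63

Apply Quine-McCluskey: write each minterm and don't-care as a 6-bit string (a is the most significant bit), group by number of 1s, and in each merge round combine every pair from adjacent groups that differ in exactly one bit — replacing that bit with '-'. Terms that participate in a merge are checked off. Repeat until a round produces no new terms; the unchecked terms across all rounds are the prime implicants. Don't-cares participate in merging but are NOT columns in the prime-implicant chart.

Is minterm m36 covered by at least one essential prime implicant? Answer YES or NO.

YES

Round 0: 001110✓ 001111✓ 010010✓ 010011✓ 011001 011111✓ 100001✓ 100011✓ 100100✓ 100101✓ 100110✓ 101010 101100✓ 101101✓ 110001✓ 111110✓ 111111✓
Round 1: -11111 0-1111 00111- 01001- 1-0001 10-100✓ 10-101✓ 100-01 1000-1 1001-0 10010-✓ 10110-✓ 11111-
Round 2: 10-10-
PIs = {-11111, 0-1111, 00111-, 01001-, 011001, 1-0001, 10-10-, 100-01, 1000-1, 1001-0, 101010, 11111-}
Coverage chart:
  m14: 00111- ←essential
  m15: 0-1111,00111-
  m18: 01001- ←essential
  m19: 01001- ←essential
  m25: 011001 ←essential
  m31: -11111,0-1111
  m33: 1-0001,100-01,1000-1
  m35: 1000-1 ←essential
  m36: 10-10-,1001-0
  m37: 10-10-,100-01
  m38: 1001-0 ←essential
  m42: 101010 ←essential
  m44: 10-10- ←essential
  m45: 10-10- ←essential
  m49: 1-0001 ←essential
  m62: 11111- ←essential
Essential: 00111-, 01001-, 011001, 1-0001, 10-10-, 1000-1, 1001-0, 101010, 11111-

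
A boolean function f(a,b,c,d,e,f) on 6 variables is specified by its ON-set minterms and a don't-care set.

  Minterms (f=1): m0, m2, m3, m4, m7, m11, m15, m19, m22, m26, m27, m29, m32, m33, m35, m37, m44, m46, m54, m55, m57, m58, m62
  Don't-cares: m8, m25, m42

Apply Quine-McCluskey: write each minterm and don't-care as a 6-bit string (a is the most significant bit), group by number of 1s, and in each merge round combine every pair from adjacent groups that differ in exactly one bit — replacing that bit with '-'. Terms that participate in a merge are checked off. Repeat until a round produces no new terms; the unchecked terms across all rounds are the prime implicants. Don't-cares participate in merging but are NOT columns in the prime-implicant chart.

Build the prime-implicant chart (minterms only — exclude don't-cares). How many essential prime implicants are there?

9

Round 0: 000000✓ 000010✓ 000011✓ 000100✓ 000111✓ 001000✓ 001011✓ 001111✓ 010011✓ 010110✓ 011001✓ 011010✓ 011011✓ 011101✓ 100000✓ 100001✓ 100011✓ 100101✓ 101010✓ 101100✓ 101110✓ 110110✓ 110111✓ 111001✓ 111010✓ 111110✓
Round 1: -00000 -00011 -10110 -11001 -11010 0-0011✓ 0-1011✓ 00-000 00-011✓ 00-111✓ 000-00 000-11✓ 0000-0 00001- 001-11✓ 01-011✓ 011-01 0110-1 01101- 1-1010✓ 1-1110✓ 100-01 1000-1 10000- 101-10✓ 1011-0 11-110 11011- 111-10✓
Round 2: 0--011 00--11 1-1-10
PIs = {-00000, -00011, -10110, -11001, -11010, 0--011, 00--11, 00-000, 000-00, 0000-0, 00001-, 011-01, 0110-1, 01101-, 1-1-10, 100-01, 1000-1, 10000-, 1011-0, 11-110, 11011-}
Coverage chart:
  m0: -00000,00-000,000-00,0000-0
  m2: 0000-0,00001-
  m3: -00011,0--011,00--11,00001-
  m4: 000-00 ←essential
  m7: 00--11 ←essential
  m11: 0--011,00--11
  m15: 00--11 ←essential
  m19: 0--011 ←essential
  m22: -10110 ←essential
  m26: -11010,01101-
  m27: 0--011,0110-1,01101-
  m29: 011-01 ←essential
  m32: -00000,10000-
  m33: 100-01,1000-1,10000-
  m35: -00011,1000-1
  m37: 100-01 ←essential
  m44: 1011-0 ←essential
  m46: 1-1-10,1011-0
  m54: -10110,11-110,11011-
  m55: 11011- ←essential
  m57: -11001 ←essential
  m58: -11010,1-1-10
  m62: 1-1-10,11-110
Essential: -10110, -11001, 0--011, 00--11, 000-00, 011-01, 100-01, 1011-0, 11011-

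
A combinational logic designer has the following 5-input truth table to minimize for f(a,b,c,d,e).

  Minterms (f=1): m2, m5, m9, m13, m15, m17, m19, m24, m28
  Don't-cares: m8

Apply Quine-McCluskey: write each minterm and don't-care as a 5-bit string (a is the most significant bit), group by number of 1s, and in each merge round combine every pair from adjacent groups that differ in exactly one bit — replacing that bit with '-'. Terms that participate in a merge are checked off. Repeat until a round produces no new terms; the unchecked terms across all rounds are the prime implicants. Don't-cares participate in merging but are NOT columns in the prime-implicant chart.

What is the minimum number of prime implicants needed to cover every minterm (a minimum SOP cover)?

6

[col 0] 00010, 00101*, 01000*, 01001*, 01101*, 01111*, 10001*, 10011*, 11000*, 11100*
[col 1] -1000, 0-101, 01-01, 0100-, 011-1, 100-1, 11-00
Prime implicants: -1000, 0-101, 00010, 01-01, 0100-, 011-1, 100-1, 11-00
PI chart (minterm → PIs covering it):
  2 | 00010  (sole → essential)
  5 | 0-101  (sole → essential)
  9 | 01-01,0100-
  13 | 0-101,01-01,011-1
  15 | 011-1  (sole → essential)
  17 | 100-1  (sole → essential)
  19 | 100-1  (sole → essential)
  24 | -1000,11-00
  28 | 11-00  (sole → essential)
Essential prime implicants: 0-101, 00010, 011-1, 100-1, 11-00
Petrick residual → 01-01
Minimum SOP uses 6 PIs: a'cd'e + a'b'c'de' + a'bd'e + a'bce + ab'c'e + abd'e'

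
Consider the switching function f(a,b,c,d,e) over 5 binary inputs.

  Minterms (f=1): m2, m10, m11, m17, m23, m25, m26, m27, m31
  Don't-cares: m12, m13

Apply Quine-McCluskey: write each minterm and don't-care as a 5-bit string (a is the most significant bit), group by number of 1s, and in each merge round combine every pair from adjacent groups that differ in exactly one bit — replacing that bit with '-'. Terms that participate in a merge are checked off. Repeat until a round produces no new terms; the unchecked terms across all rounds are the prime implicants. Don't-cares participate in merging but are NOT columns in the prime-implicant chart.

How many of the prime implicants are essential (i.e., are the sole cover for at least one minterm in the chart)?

[col 0] 00010*, 01010*, 01011*, 01100*, 01101*, 10001*, 10111*, 11001*, 11010*, 11011*, 11111*
[col 1] -1010*, -1011*, 0-010, 0101-*, 0110-, 1-001, 1-111, 11-11, 110-1, 1101-*
[col 2] -101-
Prime implicants: -101-, 0-010, 0110-, 1-001, 1-111, 11-11, 110-1
PI chart (minterm → PIs covering it):
  2 | 0-010  (sole → essential)
  10 | -101-,0-010
  11 | -101-  (sole → essential)
  17 | 1-001  (sole → essential)
  23 | 1-111  (sole → essential)
  25 | 1-001,110-1
  26 | -101-  (sole → essential)
  27 | -101-,11-11,110-1
  31 | 1-111,11-11
Essential prime implicants: -101-, 0-010, 1-001, 1-111

4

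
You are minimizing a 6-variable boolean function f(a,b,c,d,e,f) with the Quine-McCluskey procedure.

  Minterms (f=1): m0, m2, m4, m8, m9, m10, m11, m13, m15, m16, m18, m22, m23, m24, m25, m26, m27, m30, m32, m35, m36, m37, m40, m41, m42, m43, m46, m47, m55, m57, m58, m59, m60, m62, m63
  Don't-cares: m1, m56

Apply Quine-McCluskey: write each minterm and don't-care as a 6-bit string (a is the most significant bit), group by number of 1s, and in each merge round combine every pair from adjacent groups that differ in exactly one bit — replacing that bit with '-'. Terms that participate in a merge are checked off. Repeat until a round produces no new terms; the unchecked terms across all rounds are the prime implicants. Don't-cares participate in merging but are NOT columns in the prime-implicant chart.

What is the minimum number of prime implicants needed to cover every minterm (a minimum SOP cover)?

[col 0] 000000*, 000001*, 000010*, 000100*, 001000*, 001001*, 001010*, 001011*, 001101*, 001111*, 010000*, 010010*, 010110*, 010111*, 011000*, 011001*, 011010*, 011011*, 011110*, 100000*, 100011*, 100100*, 100101*, 101000*, 101001*, 101010*, 101011*, 101110*, 101111*, 110111*, 111000*, 111001*, 111010*, 111011*, 111100*, 111110*, 111111*
[col 1] -00000*, -00100*, -01000*, -01001*, -01010*, -01011*, -01111*, -10111, -11000*, -11001*, -11010*, -11011*, -11110*, 0-0000*, 0-0010*, 0-1000*, 0-1001*, 0-1010*, 0-1011*, 00-000*, 00-001*, 00-010*, 000-00*, 0000-0*, 00000-*, 001-01*, 001-11*, 0010-0*, 0010-1*, 00100-*, 00101-*, 0011-1*, 01-000*, 01-010*, 01-110*, 010-10*, 0100-0*, 01011-, 011-10*, 0110-0*, 0110-1*, 01100-*, 01101-*, 1-1000*, 1-1001*, 1-1010*, 1-1011*, 1-1110*, 1-1111*, 10-000*, 10-011, 100-00*, 10010-, 101-10*, 101-11*, 1010-0*, 1010-1*, 10100-*, 10101-*, 10111-*, 11-111, 111-00*, 111-10*, 111-11*, 1110-0*, 1110-1*, 11100-*, 11101-*, 1111-0*, 11111-*
[col 2] --1000*, --1001*, --1010*, --1011*, -0-000, -00-00, -01-11, -010-0*, -010-1*, -0100-*, -0101-*, -11-10, -110-0*, -110-1*, -1100-*, -1101-*, 0--000*, 0--010*, 0-00-0*, 0-10-0*, 0-10-1*, 0-100-*, 0-101-*, 00-0-0*, 00-00-, 001--1, 0010--*, 01--10, 01-0-0*, 0110--*, 1-1-10*, 1-1-11*, 1-10-0*, 1-10-1*, 1-100-*, 1-101-*, 1-111-*, 101-1-*, 1010--*, 111--0, 111-1-*, 1110--*
[col 3] --10-0*, --10-1*, --100-*, --101-*, -010--*, -110--*, 0--0-0, 0-10--*, 1-1-1-, 1-10--*
[col 4] --10--
Prime implicants: --10--, -0-000, -00-00, -01-11, -10111, -11-10, 0--0-0, 00-00-, 001--1, 01--10, 01011-, 1-1-1-, 10-011, 10010-, 11-111, 111--0
PI chart (minterm → PIs covering it):
  0 | -0-000,-00-00,0--0-0,00-00-
  2 | 0--0-0  (sole → essential)
  4 | -00-00  (sole → essential)
  8 | --10--,-0-000,0--0-0,00-00-
  9 | --10--,00-00-,001--1
  10 | --10--,0--0-0
  11 | --10--,-01-11,001--1
  13 | 001--1  (sole → essential)
  15 | -01-11,001--1
  16 | 0--0-0  (sole → essential)
  18 | 0--0-0,01--10
  22 | 01--10,01011-
  23 | -10111,01011-
  24 | --10--,0--0-0
  25 | --10--  (sole → essential)
  26 | --10--,-11-10,0--0-0,01--10
  27 | --10--  (sole → essential)
  30 | -11-10,01--10
  32 | -0-000,-00-00
  35 | 10-011  (sole → essential)
  36 | -00-00,10010-
  37 | 10010-  (sole → essential)
  40 | --10--,-0-000
  41 | --10--  (sole → essential)
  42 | --10--,1-1-1-
  43 | --10--,-01-11,1-1-1-,10-011
  46 | 1-1-1-  (sole → essential)
  47 | -01-11,1-1-1-
  55 | -10111,11-111
  57 | --10--  (sole → essential)
  58 | --10--,-11-10,1-1-1-,111--0
  59 | --10--,1-1-1-
  60 | 111--0  (sole → essential)
  62 | -11-10,1-1-1-,111--0
  63 | 1-1-1-,11-111
Essential prime implicants: --10--, -00-00, 0--0-0, 001--1, 1-1-1-, 10-011, 10010-, 111--0
Petrick residual → -10111, 01--10
Minimum SOP uses 10 PIs: cd' + b'c'e'f' + bc'def + a'd'f' + a'b'cf + a'bef' + ace + ab'd'ef + ab'c'de' + abcf'

10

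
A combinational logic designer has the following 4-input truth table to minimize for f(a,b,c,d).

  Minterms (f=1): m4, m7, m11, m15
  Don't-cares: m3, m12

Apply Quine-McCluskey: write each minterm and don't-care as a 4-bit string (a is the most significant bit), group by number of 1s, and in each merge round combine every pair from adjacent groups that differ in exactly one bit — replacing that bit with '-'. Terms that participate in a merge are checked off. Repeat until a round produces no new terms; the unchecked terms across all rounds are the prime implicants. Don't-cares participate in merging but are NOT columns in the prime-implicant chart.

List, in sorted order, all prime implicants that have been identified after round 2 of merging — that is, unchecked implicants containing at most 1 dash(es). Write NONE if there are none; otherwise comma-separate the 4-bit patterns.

-100

size-2^0 implicants → 0011(✓)  0100(✓)  0111(✓)  1011(✓)  1100(✓)  1111(✓)
size-2^1 implicants → -011(✓)  -100  -111(✓)  0-11(✓)  1-11(✓)
size-2^2 implicants → --11
Unchecked terms (primes): --11, -100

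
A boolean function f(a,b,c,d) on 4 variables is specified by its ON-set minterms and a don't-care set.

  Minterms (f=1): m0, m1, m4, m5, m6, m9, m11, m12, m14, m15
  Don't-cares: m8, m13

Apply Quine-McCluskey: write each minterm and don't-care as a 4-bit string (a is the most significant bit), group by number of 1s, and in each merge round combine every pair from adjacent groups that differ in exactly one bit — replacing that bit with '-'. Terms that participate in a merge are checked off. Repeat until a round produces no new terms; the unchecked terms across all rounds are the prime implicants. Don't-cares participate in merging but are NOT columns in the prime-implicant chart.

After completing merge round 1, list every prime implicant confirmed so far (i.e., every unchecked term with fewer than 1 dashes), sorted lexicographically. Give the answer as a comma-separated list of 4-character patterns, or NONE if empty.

NONE

size-2^0 implicants → 0000(✓)  0001(✓)  0100(✓)  0101(✓)  0110(✓)  1000(✓)  1001(✓)  1011(✓)  1100(✓)  1101(✓)  1110(✓)  1111(✓)
size-2^1 implicants → -000(✓)  -001(✓)  -100(✓)  -101(✓)  -110(✓)  0-00(✓)  0-01(✓)  000-(✓)  01-0(✓)  010-(✓)  1-00(✓)  1-01(✓)  1-11(✓)  10-1(✓)  100-(✓)  11-0(✓)  11-1(✓)  110-(✓)  111-(✓)
size-2^2 implicants → --00(✓)  --01(✓)  -00-(✓)  -1-0  -10-(✓)  0-0-(✓)  1--1  1-0-(✓)  11--
size-2^3 implicants → --0-
Unchecked terms (primes): --0-, -1-0, 1--1, 11--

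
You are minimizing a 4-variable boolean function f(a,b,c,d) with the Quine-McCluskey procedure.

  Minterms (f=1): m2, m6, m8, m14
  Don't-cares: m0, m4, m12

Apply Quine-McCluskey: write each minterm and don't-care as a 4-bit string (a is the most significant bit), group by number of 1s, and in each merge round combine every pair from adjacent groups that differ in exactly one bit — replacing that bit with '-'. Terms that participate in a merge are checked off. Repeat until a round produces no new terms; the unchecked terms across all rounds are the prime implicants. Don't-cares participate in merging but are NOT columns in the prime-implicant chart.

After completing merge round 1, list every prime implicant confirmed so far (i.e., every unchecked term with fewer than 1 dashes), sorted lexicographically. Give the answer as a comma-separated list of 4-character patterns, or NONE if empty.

NONE

Round 0: 0000✓ 0010✓ 0100✓ 0110✓ 1000✓ 1100✓ 1110✓
Round 1: -000✓ -100✓ -110✓ 0-00✓ 0-10✓ 00-0✓ 01-0✓ 1-00✓ 11-0✓
Round 2: --00 -1-0 0--0
PIs = {--00, -1-0, 0--0}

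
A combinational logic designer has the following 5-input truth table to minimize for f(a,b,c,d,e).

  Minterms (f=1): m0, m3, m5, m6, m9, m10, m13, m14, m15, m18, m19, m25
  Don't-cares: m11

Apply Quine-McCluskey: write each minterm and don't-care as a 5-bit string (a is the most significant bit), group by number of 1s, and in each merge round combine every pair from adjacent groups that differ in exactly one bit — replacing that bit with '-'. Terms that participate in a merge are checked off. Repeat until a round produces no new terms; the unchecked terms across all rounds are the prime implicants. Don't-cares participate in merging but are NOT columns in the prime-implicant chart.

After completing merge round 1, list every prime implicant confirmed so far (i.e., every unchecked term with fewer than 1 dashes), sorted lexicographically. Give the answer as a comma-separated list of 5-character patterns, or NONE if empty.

00000

Round 0: 00000 00011✓ 00101✓ 00110✓ 01001✓ 01010✓ 01011✓ 01101✓ 01110✓ 01111✓ 10010✓ 10011✓ 11001✓
Round 1: -0011 -1001 0-011 0-101 0-110 01-01✓ 01-10✓ 01-11✓ 010-1✓ 0101-✓ 011-1✓ 0111-✓ 1001-
Round 2: 01--1 01-1-
PIs = {-0011, -1001, 0-011, 0-101, 0-110, 00000, 01--1, 01-1-, 1001-}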